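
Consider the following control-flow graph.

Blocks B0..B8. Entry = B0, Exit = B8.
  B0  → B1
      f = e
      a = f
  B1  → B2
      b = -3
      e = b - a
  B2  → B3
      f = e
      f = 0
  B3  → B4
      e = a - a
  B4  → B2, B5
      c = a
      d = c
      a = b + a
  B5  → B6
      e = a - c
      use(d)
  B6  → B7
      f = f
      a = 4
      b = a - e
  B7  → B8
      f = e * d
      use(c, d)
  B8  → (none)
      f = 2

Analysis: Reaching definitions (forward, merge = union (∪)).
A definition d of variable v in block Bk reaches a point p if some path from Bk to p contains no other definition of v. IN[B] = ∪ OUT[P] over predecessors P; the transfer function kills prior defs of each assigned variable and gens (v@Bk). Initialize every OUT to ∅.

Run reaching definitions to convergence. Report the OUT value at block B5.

Answer: {a@B4, b@B1, c@B4, d@B4, e@B5, f@B2}

Trace:
Per-block solution:
  B0:   IN={}   OUT={a@B0, f@B0}
  B1:   IN={a@B0, f@B0}   OUT={a@B0, b@B1, e@B1, f@B0}
  B2:   IN={a@B0, a@B4, b@B1, c@B4, d@B4, e@B1, e@B3, f@B0, f@B2}   OUT={a@B0, a@B4, b@B1, c@B4, d@B4, e@B1, e@B3, f@B2}
  B3:   IN={a@B0, a@B4, b@B1, c@B4, d@B4, e@B1, e@B3, f@B2}   OUT={a@B0, a@B4, b@B1, c@B4, d@B4, e@B3, f@B2}
  B4:   IN={a@B0, a@B4, b@B1, c@B4, d@B4, e@B3, f@B2}   OUT={a@B4, b@B1, c@B4, d@B4, e@B3, f@B2}
  B5:   IN={a@B4, b@B1, c@B4, d@B4, e@B3, f@B2}   OUT={a@B4, b@B1, c@B4, d@B4, e@B5, f@B2}
  B6:   IN={a@B4, b@B1, c@B4, d@B4, e@B5, f@B2}   OUT={a@B6, b@B6, c@B4, d@B4, e@B5, f@B6}
  B7:   IN={a@B6, b@B6, c@B4, d@B4, e@B5, f@B6}   OUT={a@B6, b@B6, c@B4, d@B4, e@B5, f@B7}
  B8:   IN={a@B6, b@B6, c@B4, d@B4, e@B5, f@B7}   OUT={a@B6, b@B6, c@B4, d@B4, e@B5, f@B8}

Merge at B5: IN[B5] = OUT[B4] = {a@B4, b@B1, c@B4, d@B4, e@B3, f@B2}
Applying B5's transfer function to that IN value gives OUT[B5] (row B5 above).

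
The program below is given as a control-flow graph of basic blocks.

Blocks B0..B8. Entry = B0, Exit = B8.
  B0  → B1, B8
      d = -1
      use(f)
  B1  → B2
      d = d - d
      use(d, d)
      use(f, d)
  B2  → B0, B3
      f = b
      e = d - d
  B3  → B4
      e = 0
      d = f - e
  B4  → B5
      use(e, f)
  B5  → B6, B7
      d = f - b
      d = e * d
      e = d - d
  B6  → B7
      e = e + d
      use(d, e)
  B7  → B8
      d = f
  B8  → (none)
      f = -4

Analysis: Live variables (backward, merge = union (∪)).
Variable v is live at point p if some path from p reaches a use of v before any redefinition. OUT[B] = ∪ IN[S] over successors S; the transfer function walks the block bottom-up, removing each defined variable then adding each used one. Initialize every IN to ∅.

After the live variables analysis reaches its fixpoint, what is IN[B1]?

Answer: {b, d, f}

Trace:
Per-block solution:
  B0:   IN={b, f}   OUT={b, d, f}
  B1:   IN={b, d, f}   OUT={b, d}
  B2:   IN={b, d}   OUT={b, f}
  B3:   IN={b, f}   OUT={b, e, f}
  B4:   IN={b, e, f}   OUT={b, e, f}
  B5:   IN={b, e, f}   OUT={d, e, f}
  B6:   IN={d, e, f}   OUT={f}
  B7:   IN={f}   OUT={}
  B8:   IN={}   OUT={}

Merge at B1: OUT[B1] = IN[B2] = {b, d}
Applying B1's transfer function to that OUT value gives IN[B1] (row B1 above).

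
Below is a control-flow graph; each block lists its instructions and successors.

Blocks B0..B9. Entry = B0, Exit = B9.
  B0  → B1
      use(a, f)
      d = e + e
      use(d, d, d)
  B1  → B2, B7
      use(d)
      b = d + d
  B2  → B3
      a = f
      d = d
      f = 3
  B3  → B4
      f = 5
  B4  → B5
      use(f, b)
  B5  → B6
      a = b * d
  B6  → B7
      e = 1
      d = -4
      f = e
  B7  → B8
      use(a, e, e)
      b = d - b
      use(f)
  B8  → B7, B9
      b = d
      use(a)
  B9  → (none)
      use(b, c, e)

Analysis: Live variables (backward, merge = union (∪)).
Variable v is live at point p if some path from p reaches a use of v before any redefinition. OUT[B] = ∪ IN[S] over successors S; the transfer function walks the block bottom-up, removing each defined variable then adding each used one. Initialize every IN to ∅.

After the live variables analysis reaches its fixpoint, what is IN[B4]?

Fixpoint table:
  B0: | IN={a, c, e, f} | OUT={a, c, d, e, f}
  B1: | IN={a, c, d, e, f} | OUT={a, b, c, d, e, f}
  B2: | IN={b, c, d, f} | OUT={b, c, d}
  B3: | IN={b, c, d} | OUT={b, c, d, f}
  B4: | IN={b, c, d, f} | OUT={b, c, d}
  B5: | IN={b, c, d} | OUT={a, b, c}
  B6: | IN={a, b, c} | OUT={a, b, c, d, e, f}
  B7: | IN={a, b, c, d, e, f} | OUT={a, c, d, e, f}
  B8: | IN={a, c, d, e, f} | OUT={a, b, c, d, e, f}
  B9: | IN={b, c, e} | OUT={}

Merge at B4: OUT[B4] = IN[B5] = {b, c, d}
Applying B4's transfer function to that OUT value gives IN[B4] (row B4 above).

Answer: {b, c, d, f}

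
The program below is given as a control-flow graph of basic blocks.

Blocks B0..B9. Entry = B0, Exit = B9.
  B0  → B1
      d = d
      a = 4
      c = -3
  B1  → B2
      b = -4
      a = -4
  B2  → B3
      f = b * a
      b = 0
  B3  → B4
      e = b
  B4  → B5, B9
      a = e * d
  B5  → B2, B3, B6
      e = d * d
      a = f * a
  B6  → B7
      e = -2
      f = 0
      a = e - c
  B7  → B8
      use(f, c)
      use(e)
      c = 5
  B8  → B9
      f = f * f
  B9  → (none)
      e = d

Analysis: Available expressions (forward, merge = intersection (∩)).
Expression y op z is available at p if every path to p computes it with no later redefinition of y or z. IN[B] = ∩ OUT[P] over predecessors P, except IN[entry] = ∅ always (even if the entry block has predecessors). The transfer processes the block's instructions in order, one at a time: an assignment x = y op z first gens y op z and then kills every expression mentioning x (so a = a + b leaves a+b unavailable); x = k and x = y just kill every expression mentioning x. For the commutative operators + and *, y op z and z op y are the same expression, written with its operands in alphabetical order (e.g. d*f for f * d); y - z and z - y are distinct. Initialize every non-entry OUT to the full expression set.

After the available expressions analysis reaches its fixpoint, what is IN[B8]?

Answer: {d*d}

Derivation:
Converged values:
  B0:   IN={}   OUT={}
  B1:   IN={}   OUT={}
  B2:   IN={}   OUT={}
  B3:   IN={}   OUT={}
  B4:   IN={}   OUT={d*e}
  B5:   IN={d*e}   OUT={d*d}
  B6:   IN={d*d}   OUT={d*d, e-c}
  B7:   IN={d*d, e-c}   OUT={d*d}
  B8:   IN={d*d}   OUT={d*d}
  B9:   IN={}   OUT={}

Merge at B8: IN[B8] = OUT[B7] = {d*d}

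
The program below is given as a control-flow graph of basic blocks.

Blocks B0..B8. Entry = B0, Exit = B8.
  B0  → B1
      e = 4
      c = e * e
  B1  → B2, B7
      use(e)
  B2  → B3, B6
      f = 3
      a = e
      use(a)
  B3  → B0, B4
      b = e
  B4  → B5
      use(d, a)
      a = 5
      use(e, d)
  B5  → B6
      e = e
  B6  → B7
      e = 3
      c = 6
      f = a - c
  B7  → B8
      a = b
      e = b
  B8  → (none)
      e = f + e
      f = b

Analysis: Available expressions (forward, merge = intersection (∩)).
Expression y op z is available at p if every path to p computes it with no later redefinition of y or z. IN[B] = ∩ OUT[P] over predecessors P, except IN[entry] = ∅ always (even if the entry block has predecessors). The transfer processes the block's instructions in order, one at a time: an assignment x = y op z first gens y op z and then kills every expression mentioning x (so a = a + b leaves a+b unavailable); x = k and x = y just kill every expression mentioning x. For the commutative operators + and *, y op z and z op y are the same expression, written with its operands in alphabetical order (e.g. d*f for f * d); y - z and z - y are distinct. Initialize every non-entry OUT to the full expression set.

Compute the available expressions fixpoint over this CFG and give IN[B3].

Answer: {e*e}

Derivation:
Fixpoint table:
  B0:  IN={}  OUT={e*e}
  B1:  IN={e*e}  OUT={e*e}
  B2:  IN={e*e}  OUT={e*e}
  B3:  IN={e*e}  OUT={e*e}
  B4:  IN={e*e}  OUT={e*e}
  B5:  IN={e*e}  OUT={}
  B6:  IN={}  OUT={a-c}
  B7:  IN={}  OUT={}
  B8:  IN={}  OUT={}

Merge at B3: IN[B3] = OUT[B2] = {e*e}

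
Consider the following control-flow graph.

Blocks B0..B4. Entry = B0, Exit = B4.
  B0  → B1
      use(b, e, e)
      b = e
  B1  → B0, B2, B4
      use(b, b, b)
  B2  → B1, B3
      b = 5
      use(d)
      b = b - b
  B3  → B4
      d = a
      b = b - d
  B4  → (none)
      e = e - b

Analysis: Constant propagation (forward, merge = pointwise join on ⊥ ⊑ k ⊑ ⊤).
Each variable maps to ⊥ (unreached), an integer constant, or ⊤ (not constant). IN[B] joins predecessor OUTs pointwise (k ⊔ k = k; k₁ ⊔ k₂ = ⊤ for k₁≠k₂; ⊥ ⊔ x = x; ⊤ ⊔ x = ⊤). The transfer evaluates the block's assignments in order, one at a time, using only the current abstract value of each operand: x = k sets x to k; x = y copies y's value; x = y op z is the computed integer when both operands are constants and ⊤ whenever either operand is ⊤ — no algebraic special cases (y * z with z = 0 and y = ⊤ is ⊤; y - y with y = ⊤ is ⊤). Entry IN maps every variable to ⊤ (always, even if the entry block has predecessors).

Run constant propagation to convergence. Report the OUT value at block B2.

Fixpoint table:
  B0:  IN=(all ⊤)  OUT=(all ⊤)
  B1:  IN=(all ⊤)  OUT=(all ⊤)
  B2:  IN=(all ⊤)  OUT={b:0; rest ⊤}
  B3:  IN={b:0; rest ⊤}  OUT=(all ⊤)
  B4:  IN=(all ⊤)  OUT=(all ⊤)

Merge at B2: IN[B2] = OUT[B1] = {a: ⊤, b: ⊤, c: ⊤, d: ⊤, e: ⊤, f: ⊤}
Applying B2's transfer function to that IN value gives OUT[B2] (row B2 above).

Answer: {a: ⊤, b: 0, c: ⊤, d: ⊤, e: ⊤, f: ⊤}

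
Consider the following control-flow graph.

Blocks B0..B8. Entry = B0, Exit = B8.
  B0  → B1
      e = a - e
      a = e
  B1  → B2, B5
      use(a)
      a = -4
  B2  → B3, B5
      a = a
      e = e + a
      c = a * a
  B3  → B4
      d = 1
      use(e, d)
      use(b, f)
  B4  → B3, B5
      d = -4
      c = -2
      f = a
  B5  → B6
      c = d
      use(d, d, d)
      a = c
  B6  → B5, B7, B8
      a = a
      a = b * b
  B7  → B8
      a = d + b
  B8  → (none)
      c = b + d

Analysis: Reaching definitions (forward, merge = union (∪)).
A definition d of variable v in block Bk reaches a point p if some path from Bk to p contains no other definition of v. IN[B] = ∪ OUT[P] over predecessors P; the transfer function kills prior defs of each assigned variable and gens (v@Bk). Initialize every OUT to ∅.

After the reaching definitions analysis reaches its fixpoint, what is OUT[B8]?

Fixpoint table:
  B0: | IN={} | OUT={a@B0, e@B0}
  B1: | IN={a@B0, e@B0} | OUT={a@B1, e@B0}
  B2: | IN={a@B1, e@B0} | OUT={a@B2, c@B2, e@B2}
  B3: | IN={a@B2, c@B2, c@B4, d@B4, e@B2, f@B4} | OUT={a@B2, c@B2, c@B4, d@B3, e@B2, f@B4}
  B4: | IN={a@B2, c@B2, c@B4, d@B3, e@B2, f@B4} | OUT={a@B2, c@B4, d@B4, e@B2, f@B4}
  B5: | IN={a@B1, a@B2, a@B6, c@B2, c@B4, c@B5, d@B4, e@B0, e@B2, f@B4} | OUT={a@B5, c@B5, d@B4, e@B0, e@B2, f@B4}
  B6: | IN={a@B5, c@B5, d@B4, e@B0, e@B2, f@B4} | OUT={a@B6, c@B5, d@B4, e@B0, e@B2, f@B4}
  B7: | IN={a@B6, c@B5, d@B4, e@B0, e@B2, f@B4} | OUT={a@B7, c@B5, d@B4, e@B0, e@B2, f@B4}
  B8: | IN={a@B6, a@B7, c@B5, d@B4, e@B0, e@B2, f@B4} | OUT={a@B6, a@B7, c@B8, d@B4, e@B0, e@B2, f@B4}

Merge at B8: IN[B8] = OUT[B6] ⊔ OUT[B7] = {a@B6, a@B7, c@B5, d@B4, e@B0, e@B2, f@B4}
Applying B8's transfer function to that IN value gives OUT[B8] (row B8 above).

Answer: {a@B6, a@B7, c@B8, d@B4, e@B0, e@B2, f@B4}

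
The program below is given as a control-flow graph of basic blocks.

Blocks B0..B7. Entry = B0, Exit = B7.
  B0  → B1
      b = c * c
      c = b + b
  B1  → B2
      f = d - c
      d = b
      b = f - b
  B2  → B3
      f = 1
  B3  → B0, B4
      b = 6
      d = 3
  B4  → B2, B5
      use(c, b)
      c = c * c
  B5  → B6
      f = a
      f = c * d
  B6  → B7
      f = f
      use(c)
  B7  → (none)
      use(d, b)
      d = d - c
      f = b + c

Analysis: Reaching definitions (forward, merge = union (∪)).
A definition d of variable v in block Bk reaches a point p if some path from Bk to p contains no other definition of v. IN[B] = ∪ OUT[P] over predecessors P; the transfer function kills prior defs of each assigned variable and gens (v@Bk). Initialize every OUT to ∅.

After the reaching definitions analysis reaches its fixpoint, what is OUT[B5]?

Answer: {b@B3, c@B4, d@B3, f@B5}

Derivation:
Converged values:
  B0:   IN={b@B3, c@B0, c@B4, d@B3, f@B2}   OUT={b@B0, c@B0, d@B3, f@B2}
  B1:   IN={b@B0, c@B0, d@B3, f@B2}   OUT={b@B1, c@B0, d@B1, f@B1}
  B2:   IN={b@B1, b@B3, c@B0, c@B4, d@B1, d@B3, f@B1, f@B2}   OUT={b@B1, b@B3, c@B0, c@B4, d@B1, d@B3, f@B2}
  B3:   IN={b@B1, b@B3, c@B0, c@B4, d@B1, d@B3, f@B2}   OUT={b@B3, c@B0, c@B4, d@B3, f@B2}
  B4:   IN={b@B3, c@B0, c@B4, d@B3, f@B2}   OUT={b@B3, c@B4, d@B3, f@B2}
  B5:   IN={b@B3, c@B4, d@B3, f@B2}   OUT={b@B3, c@B4, d@B3, f@B5}
  B6:   IN={b@B3, c@B4, d@B3, f@B5}   OUT={b@B3, c@B4, d@B3, f@B6}
  B7:   IN={b@B3, c@B4, d@B3, f@B6}   OUT={b@B3, c@B4, d@B7, f@B7}

Merge at B5: IN[B5] = OUT[B4] = {b@B3, c@B4, d@B3, f@B2}
Applying B5's transfer function to that IN value gives OUT[B5] (row B5 above).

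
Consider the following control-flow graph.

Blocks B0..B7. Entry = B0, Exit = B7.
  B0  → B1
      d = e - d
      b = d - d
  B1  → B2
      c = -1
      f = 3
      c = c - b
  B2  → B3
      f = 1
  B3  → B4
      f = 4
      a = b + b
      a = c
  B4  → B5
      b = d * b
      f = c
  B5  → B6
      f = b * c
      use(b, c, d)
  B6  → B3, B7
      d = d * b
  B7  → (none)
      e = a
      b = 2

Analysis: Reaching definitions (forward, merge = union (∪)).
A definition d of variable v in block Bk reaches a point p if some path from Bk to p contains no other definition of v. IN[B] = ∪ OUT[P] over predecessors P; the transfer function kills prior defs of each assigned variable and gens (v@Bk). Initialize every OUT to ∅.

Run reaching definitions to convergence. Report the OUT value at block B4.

Per-block solution:
  B0:   IN={}   OUT={b@B0, d@B0}
  B1:   IN={b@B0, d@B0}   OUT={b@B0, c@B1, d@B0, f@B1}
  B2:   IN={b@B0, c@B1, d@B0, f@B1}   OUT={b@B0, c@B1, d@B0, f@B2}
  B3:   IN={a@B3, b@B0, b@B4, c@B1, d@B0, d@B6, f@B2, f@B5}   OUT={a@B3, b@B0, b@B4, c@B1, d@B0, d@B6, f@B3}
  B4:   IN={a@B3, b@B0, b@B4, c@B1, d@B0, d@B6, f@B3}   OUT={a@B3, b@B4, c@B1, d@B0, d@B6, f@B4}
  B5:   IN={a@B3, b@B4, c@B1, d@B0, d@B6, f@B4}   OUT={a@B3, b@B4, c@B1, d@B0, d@B6, f@B5}
  B6:   IN={a@B3, b@B4, c@B1, d@B0, d@B6, f@B5}   OUT={a@B3, b@B4, c@B1, d@B6, f@B5}
  B7:   IN={a@B3, b@B4, c@B1, d@B6, f@B5}   OUT={a@B3, b@B7, c@B1, d@B6, e@B7, f@B5}

Merge at B4: IN[B4] = OUT[B3] = {a@B3, b@B0, b@B4, c@B1, d@B0, d@B6, f@B3}
Applying B4's transfer function to that IN value gives OUT[B4] (row B4 above).

Answer: {a@B3, b@B4, c@B1, d@B0, d@B6, f@B4}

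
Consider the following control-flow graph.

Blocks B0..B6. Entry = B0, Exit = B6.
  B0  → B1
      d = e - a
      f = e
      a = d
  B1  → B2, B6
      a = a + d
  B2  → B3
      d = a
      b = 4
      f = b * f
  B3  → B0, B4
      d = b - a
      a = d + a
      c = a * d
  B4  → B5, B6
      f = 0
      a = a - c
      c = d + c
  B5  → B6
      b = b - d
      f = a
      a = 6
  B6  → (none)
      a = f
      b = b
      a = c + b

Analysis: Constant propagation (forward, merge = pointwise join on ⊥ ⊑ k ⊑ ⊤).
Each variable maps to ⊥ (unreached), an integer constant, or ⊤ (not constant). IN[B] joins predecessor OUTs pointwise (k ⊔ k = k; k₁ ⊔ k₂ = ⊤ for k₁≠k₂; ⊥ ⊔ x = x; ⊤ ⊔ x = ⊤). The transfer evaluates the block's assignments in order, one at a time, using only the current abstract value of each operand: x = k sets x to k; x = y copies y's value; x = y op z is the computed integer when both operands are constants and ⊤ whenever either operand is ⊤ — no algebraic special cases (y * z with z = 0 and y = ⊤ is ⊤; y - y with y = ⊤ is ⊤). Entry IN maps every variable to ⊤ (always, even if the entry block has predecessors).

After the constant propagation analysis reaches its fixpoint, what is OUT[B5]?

Answer: {a: 6, b: ⊤, c: ⊤, d: ⊤, e: ⊤, f: ⊤}

Trace:
Fixpoint table:
  B0:  IN=(all ⊤)  OUT=(all ⊤)
  B1:  IN=(all ⊤)  OUT=(all ⊤)
  B2:  IN=(all ⊤)  OUT={b:4; rest ⊤}
  B3:  IN={b:4; rest ⊤}  OUT={b:4; rest ⊤}
  B4:  IN={b:4; rest ⊤}  OUT={b:4, f:0; rest ⊤}
  B5:  IN={b:4, f:0; rest ⊤}  OUT={a:6; rest ⊤}
  B6:  IN=(all ⊤)  OUT=(all ⊤)

Merge at B5: IN[B5] = OUT[B4] = {a: ⊤, b: 4, c: ⊤, d: ⊤, e: ⊤, f: 0}
Applying B5's transfer function to that IN value gives OUT[B5] (row B5 above).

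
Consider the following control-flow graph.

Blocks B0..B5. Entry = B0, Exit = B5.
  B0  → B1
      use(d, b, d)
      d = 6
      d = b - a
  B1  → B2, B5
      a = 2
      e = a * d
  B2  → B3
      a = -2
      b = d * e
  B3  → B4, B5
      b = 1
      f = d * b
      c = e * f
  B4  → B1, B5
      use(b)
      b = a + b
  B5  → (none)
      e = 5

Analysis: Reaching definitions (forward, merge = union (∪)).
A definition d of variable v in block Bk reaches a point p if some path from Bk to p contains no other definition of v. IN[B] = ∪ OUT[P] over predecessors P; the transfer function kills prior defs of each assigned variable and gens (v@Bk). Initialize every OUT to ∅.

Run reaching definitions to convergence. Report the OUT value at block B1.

Answer: {a@B1, b@B4, c@B3, d@B0, e@B1, f@B3}

Derivation:
Per-block solution:
  B0:   IN={}   OUT={d@B0}
  B1:   IN={a@B2, b@B4, c@B3, d@B0, e@B1, f@B3}   OUT={a@B1, b@B4, c@B3, d@B0, e@B1, f@B3}
  B2:   IN={a@B1, b@B4, c@B3, d@B0, e@B1, f@B3}   OUT={a@B2, b@B2, c@B3, d@B0, e@B1, f@B3}
  B3:   IN={a@B2, b@B2, c@B3, d@B0, e@B1, f@B3}   OUT={a@B2, b@B3, c@B3, d@B0, e@B1, f@B3}
  B4:   IN={a@B2, b@B3, c@B3, d@B0, e@B1, f@B3}   OUT={a@B2, b@B4, c@B3, d@B0, e@B1, f@B3}
  B5:   IN={a@B1, a@B2, b@B3, b@B4, c@B3, d@B0, e@B1, f@B3}   OUT={a@B1, a@B2, b@B3, b@B4, c@B3, d@B0, e@B5, f@B3}

Merge at B1: IN[B1] = OUT[B0] ⊔ OUT[B4] = {a@B2, b@B4, c@B3, d@B0, e@B1, f@B3}
Applying B1's transfer function to that IN value gives OUT[B1] (row B1 above).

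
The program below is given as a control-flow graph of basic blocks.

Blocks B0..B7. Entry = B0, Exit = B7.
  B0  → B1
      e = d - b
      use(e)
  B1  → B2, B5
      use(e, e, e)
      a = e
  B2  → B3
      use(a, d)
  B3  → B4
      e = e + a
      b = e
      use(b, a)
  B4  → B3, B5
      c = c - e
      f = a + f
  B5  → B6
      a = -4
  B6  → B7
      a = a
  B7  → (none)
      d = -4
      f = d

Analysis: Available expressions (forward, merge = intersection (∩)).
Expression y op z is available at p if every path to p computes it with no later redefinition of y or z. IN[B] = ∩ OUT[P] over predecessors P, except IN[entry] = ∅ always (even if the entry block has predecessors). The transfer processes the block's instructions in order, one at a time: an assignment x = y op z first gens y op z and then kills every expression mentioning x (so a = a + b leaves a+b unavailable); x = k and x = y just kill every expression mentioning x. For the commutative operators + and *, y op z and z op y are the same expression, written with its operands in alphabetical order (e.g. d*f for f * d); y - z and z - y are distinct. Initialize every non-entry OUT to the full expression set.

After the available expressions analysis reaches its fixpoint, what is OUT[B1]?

Answer: {d-b}

Derivation:
Converged values:
  B0:  IN={}  OUT={d-b}
  B1:  IN={d-b}  OUT={d-b}
  B2:  IN={d-b}  OUT={d-b}
  B3:  IN={}  OUT={}
  B4:  IN={}  OUT={}
  B5:  IN={}  OUT={}
  B6:  IN={}  OUT={}
  B7:  IN={}  OUT={}

Merge at B1: IN[B1] = OUT[B0] = {d-b}
Applying B1's transfer function to that IN value gives OUT[B1] (row B1 above).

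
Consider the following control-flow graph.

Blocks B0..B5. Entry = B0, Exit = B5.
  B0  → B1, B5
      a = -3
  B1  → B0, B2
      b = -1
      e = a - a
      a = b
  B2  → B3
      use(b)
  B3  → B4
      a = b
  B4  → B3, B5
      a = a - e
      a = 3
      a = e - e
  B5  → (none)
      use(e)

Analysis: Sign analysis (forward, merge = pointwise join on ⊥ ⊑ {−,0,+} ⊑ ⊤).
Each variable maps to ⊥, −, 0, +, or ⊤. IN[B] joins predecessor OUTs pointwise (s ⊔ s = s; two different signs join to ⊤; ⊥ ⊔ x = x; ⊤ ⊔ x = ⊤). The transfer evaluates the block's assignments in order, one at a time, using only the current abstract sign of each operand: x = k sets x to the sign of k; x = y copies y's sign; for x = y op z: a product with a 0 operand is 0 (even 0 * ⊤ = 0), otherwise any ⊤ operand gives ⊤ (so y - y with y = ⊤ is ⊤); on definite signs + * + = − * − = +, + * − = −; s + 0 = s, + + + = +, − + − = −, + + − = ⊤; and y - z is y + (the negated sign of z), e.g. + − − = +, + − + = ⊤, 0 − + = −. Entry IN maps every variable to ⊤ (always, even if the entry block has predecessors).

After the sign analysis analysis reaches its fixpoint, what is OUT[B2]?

Fixpoint table:
  B0:   IN=(all ⊤)   OUT={a:-; rest ⊤}
  B1:   IN={a:-; rest ⊤}   OUT={a:-, b:-; rest ⊤}
  B2:   IN={a:-, b:-; rest ⊤}   OUT={a:-, b:-; rest ⊤}
  B3:   IN={b:-; rest ⊤}   OUT={a:-, b:-; rest ⊤}
  B4:   IN={a:-, b:-; rest ⊤}   OUT={b:-; rest ⊤}
  B5:   IN=(all ⊤)   OUT=(all ⊤)

Merge at B2: IN[B2] = OUT[B1] = {a: -, b: -, c: ⊤, d: ⊤, e: ⊤, f: ⊤}
Applying B2's transfer function to that IN value gives OUT[B2] (row B2 above).

Answer: {a: -, b: -, c: ⊤, d: ⊤, e: ⊤, f: ⊤}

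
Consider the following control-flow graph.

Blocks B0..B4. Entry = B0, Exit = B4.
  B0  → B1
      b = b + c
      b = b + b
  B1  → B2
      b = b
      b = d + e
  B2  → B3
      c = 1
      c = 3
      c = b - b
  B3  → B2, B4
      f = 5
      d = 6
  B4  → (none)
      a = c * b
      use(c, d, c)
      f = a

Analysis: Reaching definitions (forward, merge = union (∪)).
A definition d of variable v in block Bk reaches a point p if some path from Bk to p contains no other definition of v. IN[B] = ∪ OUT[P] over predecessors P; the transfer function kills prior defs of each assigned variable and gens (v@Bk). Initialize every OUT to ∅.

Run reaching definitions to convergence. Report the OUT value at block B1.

Converged values:
  B0: | IN={} | OUT={b@B0}
  B1: | IN={b@B0} | OUT={b@B1}
  B2: | IN={b@B1, c@B2, d@B3, f@B3} | OUT={b@B1, c@B2, d@B3, f@B3}
  B3: | IN={b@B1, c@B2, d@B3, f@B3} | OUT={b@B1, c@B2, d@B3, f@B3}
  B4: | IN={b@B1, c@B2, d@B3, f@B3} | OUT={a@B4, b@B1, c@B2, d@B3, f@B4}

Merge at B1: IN[B1] = OUT[B0] = {b@B0}
Applying B1's transfer function to that IN value gives OUT[B1] (row B1 above).

Answer: {b@B1}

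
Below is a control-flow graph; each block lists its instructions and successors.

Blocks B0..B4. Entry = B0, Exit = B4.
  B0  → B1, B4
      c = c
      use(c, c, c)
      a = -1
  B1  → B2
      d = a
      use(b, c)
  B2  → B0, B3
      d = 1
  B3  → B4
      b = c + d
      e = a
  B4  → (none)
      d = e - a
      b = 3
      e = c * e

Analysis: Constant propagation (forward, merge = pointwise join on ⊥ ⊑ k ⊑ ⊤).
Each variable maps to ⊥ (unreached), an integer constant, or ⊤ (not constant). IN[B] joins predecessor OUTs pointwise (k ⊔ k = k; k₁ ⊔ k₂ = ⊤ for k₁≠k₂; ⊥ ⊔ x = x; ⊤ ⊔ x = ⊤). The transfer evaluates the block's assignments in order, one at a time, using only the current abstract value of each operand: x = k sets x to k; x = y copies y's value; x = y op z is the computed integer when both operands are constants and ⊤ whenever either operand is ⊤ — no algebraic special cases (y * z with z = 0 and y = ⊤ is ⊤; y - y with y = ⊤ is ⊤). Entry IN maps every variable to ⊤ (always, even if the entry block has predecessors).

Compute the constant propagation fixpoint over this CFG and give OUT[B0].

Converged values:
  B0:  IN=(all ⊤)  OUT={a:-1; rest ⊤}
  B1:  IN={a:-1; rest ⊤}  OUT={a:-1, d:-1; rest ⊤}
  B2:  IN={a:-1, d:-1; rest ⊤}  OUT={a:-1, d:1; rest ⊤}
  B3:  IN={a:-1, d:1; rest ⊤}  OUT={a:-1, d:1, e:-1; rest ⊤}
  B4:  IN={a:-1; rest ⊤}  OUT={a:-1, b:3; rest ⊤}

Merge at B0 (entry node, so the boundary value (all ⊤) is joined with the incoming edge(s)): IN[B0] = (all ⊤) ⊔ OUT[B2] = {a: ⊤, b: ⊤, c: ⊤, d: ⊤, e: ⊤, f: ⊤}
Applying B0's transfer function to that IN value gives OUT[B0] (row B0 above).

Answer: {a: -1, b: ⊤, c: ⊤, d: ⊤, e: ⊤, f: ⊤}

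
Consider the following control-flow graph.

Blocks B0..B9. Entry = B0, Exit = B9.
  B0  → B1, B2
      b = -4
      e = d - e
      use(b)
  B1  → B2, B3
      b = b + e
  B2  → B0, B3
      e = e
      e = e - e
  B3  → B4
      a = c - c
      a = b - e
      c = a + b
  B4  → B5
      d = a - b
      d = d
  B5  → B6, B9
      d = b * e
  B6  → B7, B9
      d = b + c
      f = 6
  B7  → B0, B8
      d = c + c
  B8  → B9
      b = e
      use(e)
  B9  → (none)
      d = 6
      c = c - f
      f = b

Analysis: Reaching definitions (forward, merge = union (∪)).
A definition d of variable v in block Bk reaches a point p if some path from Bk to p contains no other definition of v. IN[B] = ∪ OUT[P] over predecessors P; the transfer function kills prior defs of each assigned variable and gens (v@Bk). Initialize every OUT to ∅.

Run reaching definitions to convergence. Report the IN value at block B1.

Fixpoint table:
  B0:   IN={a@B3, b@B0, b@B1, c@B3, d@B7, e@B0, e@B2, f@B6}   OUT={a@B3, b@B0, c@B3, d@B7, e@B0, f@B6}
  B1:   IN={a@B3, b@B0, c@B3, d@B7, e@B0, f@B6}   OUT={a@B3, b@B1, c@B3, d@B7, e@B0, f@B6}
  B2:   IN={a@B3, b@B0, b@B1, c@B3, d@B7, e@B0, f@B6}   OUT={a@B3, b@B0, b@B1, c@B3, d@B7, e@B2, f@B6}
  B3:   IN={a@B3, b@B0, b@B1, c@B3, d@B7, e@B0, e@B2, f@B6}   OUT={a@B3, b@B0, b@B1, c@B3, d@B7, e@B0, e@B2, f@B6}
  B4:   IN={a@B3, b@B0, b@B1, c@B3, d@B7, e@B0, e@B2, f@B6}   OUT={a@B3, b@B0, b@B1, c@B3, d@B4, e@B0, e@B2, f@B6}
  B5:   IN={a@B3, b@B0, b@B1, c@B3, d@B4, e@B0, e@B2, f@B6}   OUT={a@B3, b@B0, b@B1, c@B3, d@B5, e@B0, e@B2, f@B6}
  B6:   IN={a@B3, b@B0, b@B1, c@B3, d@B5, e@B0, e@B2, f@B6}   OUT={a@B3, b@B0, b@B1, c@B3, d@B6, e@B0, e@B2, f@B6}
  B7:   IN={a@B3, b@B0, b@B1, c@B3, d@B6, e@B0, e@B2, f@B6}   OUT={a@B3, b@B0, b@B1, c@B3, d@B7, e@B0, e@B2, f@B6}
  B8:   IN={a@B3, b@B0, b@B1, c@B3, d@B7, e@B0, e@B2, f@B6}   OUT={a@B3, b@B8, c@B3, d@B7, e@B0, e@B2, f@B6}
  B9:   IN={a@B3, b@B0, b@B1, b@B8, c@B3, d@B5, d@B6, d@B7, e@B0, e@B2, f@B6}   OUT={a@B3, b@B0, b@B1, b@B8, c@B9, d@B9, e@B0, e@B2, f@B9}

Merge at B1: IN[B1] = OUT[B0] = {a@B3, b@B0, c@B3, d@B7, e@B0, f@B6}

Answer: {a@B3, b@B0, c@B3, d@B7, e@B0, f@B6}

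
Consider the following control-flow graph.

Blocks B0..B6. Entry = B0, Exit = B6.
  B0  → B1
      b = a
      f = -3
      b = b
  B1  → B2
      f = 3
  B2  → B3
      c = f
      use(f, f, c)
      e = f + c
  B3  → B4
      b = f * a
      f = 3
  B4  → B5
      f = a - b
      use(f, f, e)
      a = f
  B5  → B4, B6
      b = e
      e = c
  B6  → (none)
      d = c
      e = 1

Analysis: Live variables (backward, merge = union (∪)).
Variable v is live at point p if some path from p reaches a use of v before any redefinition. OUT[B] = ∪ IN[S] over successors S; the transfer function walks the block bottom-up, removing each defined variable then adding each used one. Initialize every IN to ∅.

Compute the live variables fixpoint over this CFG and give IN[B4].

Answer: {a, b, c, e}

Trace:
Converged values:
  B0:   IN={a}   OUT={a}
  B1:   IN={a}   OUT={a, f}
  B2:   IN={a, f}   OUT={a, c, e, f}
  B3:   IN={a, c, e, f}   OUT={a, b, c, e}
  B4:   IN={a, b, c, e}   OUT={a, c, e}
  B5:   IN={a, c, e}   OUT={a, b, c, e}
  B6:   IN={c}   OUT={}

Merge at B4: OUT[B4] = IN[B5] = {a, c, e}
Applying B4's transfer function to that OUT value gives IN[B4] (row B4 above).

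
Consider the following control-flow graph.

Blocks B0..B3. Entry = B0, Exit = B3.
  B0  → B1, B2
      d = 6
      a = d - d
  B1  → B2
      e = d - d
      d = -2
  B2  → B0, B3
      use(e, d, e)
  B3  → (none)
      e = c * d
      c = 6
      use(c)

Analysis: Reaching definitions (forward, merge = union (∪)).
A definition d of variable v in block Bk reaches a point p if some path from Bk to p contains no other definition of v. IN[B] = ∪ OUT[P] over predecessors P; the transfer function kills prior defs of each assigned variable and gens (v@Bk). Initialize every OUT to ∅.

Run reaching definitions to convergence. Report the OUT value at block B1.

Answer: {a@B0, d@B1, e@B1}

Working:
Fixpoint table:
  B0:  IN={a@B0, d@B0, d@B1, e@B1}  OUT={a@B0, d@B0, e@B1}
  B1:  IN={a@B0, d@B0, e@B1}  OUT={a@B0, d@B1, e@B1}
  B2:  IN={a@B0, d@B0, d@B1, e@B1}  OUT={a@B0, d@B0, d@B1, e@B1}
  B3:  IN={a@B0, d@B0, d@B1, e@B1}  OUT={a@B0, c@B3, d@B0, d@B1, e@B3}

Merge at B1: IN[B1] = OUT[B0] = {a@B0, d@B0, e@B1}
Applying B1's transfer function to that IN value gives OUT[B1] (row B1 above).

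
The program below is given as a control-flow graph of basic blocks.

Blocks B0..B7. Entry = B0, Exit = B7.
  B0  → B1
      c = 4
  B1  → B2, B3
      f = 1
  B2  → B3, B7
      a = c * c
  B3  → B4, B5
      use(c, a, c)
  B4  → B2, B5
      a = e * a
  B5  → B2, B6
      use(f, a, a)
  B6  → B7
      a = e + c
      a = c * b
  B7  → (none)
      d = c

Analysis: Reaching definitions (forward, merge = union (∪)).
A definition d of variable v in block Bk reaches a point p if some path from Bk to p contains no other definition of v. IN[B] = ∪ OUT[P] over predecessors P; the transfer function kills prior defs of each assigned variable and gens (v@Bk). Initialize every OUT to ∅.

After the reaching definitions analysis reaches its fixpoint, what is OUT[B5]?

Per-block solution:
  B0: | IN={} | OUT={c@B0}
  B1: | IN={c@B0} | OUT={c@B0, f@B1}
  B2: | IN={a@B2, a@B4, c@B0, f@B1} | OUT={a@B2, c@B0, f@B1}
  B3: | IN={a@B2, c@B0, f@B1} | OUT={a@B2, c@B0, f@B1}
  B4: | IN={a@B2, c@B0, f@B1} | OUT={a@B4, c@B0, f@B1}
  B5: | IN={a@B2, a@B4, c@B0, f@B1} | OUT={a@B2, a@B4, c@B0, f@B1}
  B6: | IN={a@B2, a@B4, c@B0, f@B1} | OUT={a@B6, c@B0, f@B1}
  B7: | IN={a@B2, a@B6, c@B0, f@B1} | OUT={a@B2, a@B6, c@B0, d@B7, f@B1}

Merge at B5: IN[B5] = OUT[B3] ⊔ OUT[B4] = {a@B2, a@B4, c@B0, f@B1}
Applying B5's transfer function to that IN value gives OUT[B5] (row B5 above).

Answer: {a@B2, a@B4, c@B0, f@B1}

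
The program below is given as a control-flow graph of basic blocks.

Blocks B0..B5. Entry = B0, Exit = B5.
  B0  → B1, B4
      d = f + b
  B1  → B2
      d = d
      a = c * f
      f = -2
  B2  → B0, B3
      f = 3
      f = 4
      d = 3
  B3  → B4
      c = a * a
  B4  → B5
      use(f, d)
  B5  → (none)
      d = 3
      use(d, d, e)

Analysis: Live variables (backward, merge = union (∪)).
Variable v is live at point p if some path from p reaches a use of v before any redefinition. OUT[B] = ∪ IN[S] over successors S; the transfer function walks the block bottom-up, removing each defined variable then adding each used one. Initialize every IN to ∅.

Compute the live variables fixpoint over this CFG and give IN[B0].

Answer: {b, c, e, f}

Working:
Fixpoint table:
  B0:   IN={b, c, e, f}   OUT={b, c, d, e, f}
  B1:   IN={b, c, d, e, f}   OUT={a, b, c, e}
  B2:   IN={a, b, c, e}   OUT={a, b, c, d, e, f}
  B3:   IN={a, d, e, f}   OUT={d, e, f}
  B4:   IN={d, e, f}   OUT={e}
  B5:   IN={e}   OUT={}

Merge at B0: OUT[B0] = IN[B1] ⊔ IN[B4] = {b, c, d, e, f}
Applying B0's transfer function to that OUT value gives IN[B0] (row B0 above).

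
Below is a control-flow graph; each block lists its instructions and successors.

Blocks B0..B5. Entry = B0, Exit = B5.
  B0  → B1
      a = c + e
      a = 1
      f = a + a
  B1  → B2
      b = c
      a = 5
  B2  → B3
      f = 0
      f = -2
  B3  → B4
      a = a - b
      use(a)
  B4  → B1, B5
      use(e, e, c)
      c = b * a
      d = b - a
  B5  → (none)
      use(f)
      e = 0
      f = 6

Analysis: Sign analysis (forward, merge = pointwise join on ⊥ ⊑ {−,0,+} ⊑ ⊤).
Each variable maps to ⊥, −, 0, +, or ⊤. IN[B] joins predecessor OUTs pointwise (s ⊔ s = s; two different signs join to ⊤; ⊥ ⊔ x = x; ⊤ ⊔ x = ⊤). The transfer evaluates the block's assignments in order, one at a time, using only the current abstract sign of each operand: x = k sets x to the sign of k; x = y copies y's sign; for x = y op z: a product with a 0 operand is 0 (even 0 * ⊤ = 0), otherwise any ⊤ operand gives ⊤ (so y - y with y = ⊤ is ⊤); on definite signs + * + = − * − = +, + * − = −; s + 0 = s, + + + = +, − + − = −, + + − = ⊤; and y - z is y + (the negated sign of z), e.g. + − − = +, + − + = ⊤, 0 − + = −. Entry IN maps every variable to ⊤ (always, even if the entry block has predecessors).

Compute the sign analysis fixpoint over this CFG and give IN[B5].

Per-block solution:
  B0:   IN=(all ⊤)   OUT={a:+, f:+; rest ⊤}
  B1:   IN=(all ⊤)   OUT={a:+; rest ⊤}
  B2:   IN={a:+; rest ⊤}   OUT={a:+, f:-; rest ⊤}
  B3:   IN={a:+, f:-; rest ⊤}   OUT={f:-; rest ⊤}
  B4:   IN={f:-; rest ⊤}   OUT={f:-; rest ⊤}
  B5:   IN={f:-; rest ⊤}   OUT={e:0, f:+; rest ⊤}

Merge at B5: IN[B5] = OUT[B4] = {a: ⊤, b: ⊤, c: ⊤, d: ⊤, e: ⊤, f: -}

Answer: {a: ⊤, b: ⊤, c: ⊤, d: ⊤, e: ⊤, f: -}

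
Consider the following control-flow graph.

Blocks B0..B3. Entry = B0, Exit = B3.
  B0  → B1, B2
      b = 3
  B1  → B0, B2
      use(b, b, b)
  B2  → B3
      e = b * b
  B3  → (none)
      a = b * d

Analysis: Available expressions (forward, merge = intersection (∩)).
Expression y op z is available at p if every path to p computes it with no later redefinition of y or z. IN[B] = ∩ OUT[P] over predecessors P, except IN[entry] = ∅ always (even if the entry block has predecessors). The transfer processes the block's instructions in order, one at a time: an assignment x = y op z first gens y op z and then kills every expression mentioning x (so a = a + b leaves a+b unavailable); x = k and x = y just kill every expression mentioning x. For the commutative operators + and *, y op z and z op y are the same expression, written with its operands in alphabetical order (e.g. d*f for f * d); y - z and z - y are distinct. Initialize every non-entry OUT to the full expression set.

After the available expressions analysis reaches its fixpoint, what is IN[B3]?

Answer: {b*b}

Trace:
Per-block solution:
  B0:   IN={}   OUT={}
  B1:   IN={}   OUT={}
  B2:   IN={}   OUT={b*b}
  B3:   IN={b*b}   OUT={b*b, b*d}

Merge at B3: IN[B3] = OUT[B2] = {b*b}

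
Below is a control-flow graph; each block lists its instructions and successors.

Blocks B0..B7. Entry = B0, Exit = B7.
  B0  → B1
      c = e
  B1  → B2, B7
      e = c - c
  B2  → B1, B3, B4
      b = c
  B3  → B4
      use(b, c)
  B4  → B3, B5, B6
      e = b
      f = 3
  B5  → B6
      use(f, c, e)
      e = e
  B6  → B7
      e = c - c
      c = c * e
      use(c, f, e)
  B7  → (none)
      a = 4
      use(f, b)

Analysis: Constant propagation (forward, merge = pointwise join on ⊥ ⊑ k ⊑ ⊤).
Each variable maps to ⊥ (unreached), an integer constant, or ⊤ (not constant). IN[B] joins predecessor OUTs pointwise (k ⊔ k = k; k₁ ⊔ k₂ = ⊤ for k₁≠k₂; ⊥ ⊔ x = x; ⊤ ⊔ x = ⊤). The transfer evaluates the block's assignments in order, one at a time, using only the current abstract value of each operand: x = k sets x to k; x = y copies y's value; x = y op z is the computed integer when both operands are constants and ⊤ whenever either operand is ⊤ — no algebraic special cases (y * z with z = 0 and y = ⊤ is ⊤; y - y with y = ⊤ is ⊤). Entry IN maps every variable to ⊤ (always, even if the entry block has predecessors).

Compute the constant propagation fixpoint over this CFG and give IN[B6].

Answer: {a: ⊤, b: ⊤, c: ⊤, d: ⊤, e: ⊤, f: 3}

Trace:
Per-block solution:
  B0:   IN=(all ⊤)   OUT=(all ⊤)
  B1:   IN=(all ⊤)   OUT=(all ⊤)
  B2:   IN=(all ⊤)   OUT=(all ⊤)
  B3:   IN=(all ⊤)   OUT=(all ⊤)
  B4:   IN=(all ⊤)   OUT={f:3; rest ⊤}
  B5:   IN={f:3; rest ⊤}   OUT={f:3; rest ⊤}
  B6:   IN={f:3; rest ⊤}   OUT={f:3; rest ⊤}
  B7:   IN=(all ⊤)   OUT={a:4; rest ⊤}

Merge at B6: IN[B6] = OUT[B4] ⊔ OUT[B5] = {a: ⊤, b: ⊤, c: ⊤, d: ⊤, e: ⊤, f: 3}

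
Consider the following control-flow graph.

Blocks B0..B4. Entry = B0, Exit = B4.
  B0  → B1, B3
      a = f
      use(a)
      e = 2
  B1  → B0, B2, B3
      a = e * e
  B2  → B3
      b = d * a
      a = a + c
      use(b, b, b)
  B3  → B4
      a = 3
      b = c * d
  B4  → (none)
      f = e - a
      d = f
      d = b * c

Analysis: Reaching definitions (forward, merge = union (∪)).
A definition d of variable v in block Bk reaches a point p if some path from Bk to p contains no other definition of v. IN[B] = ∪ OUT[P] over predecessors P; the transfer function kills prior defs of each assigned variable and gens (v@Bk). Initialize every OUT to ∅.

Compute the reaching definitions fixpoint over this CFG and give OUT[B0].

Answer: {a@B0, e@B0}

Working:
Converged values:
  B0: | IN={a@B1, e@B0} | OUT={a@B0, e@B0}
  B1: | IN={a@B0, e@B0} | OUT={a@B1, e@B0}
  B2: | IN={a@B1, e@B0} | OUT={a@B2, b@B2, e@B0}
  B3: | IN={a@B0, a@B1, a@B2, b@B2, e@B0} | OUT={a@B3, b@B3, e@B0}
  B4: | IN={a@B3, b@B3, e@B0} | OUT={a@B3, b@B3, d@B4, e@B0, f@B4}

Merge at B0 (entry node, so the boundary value {} is joined with the incoming edge(s)): IN[B0] = {} ⊔ OUT[B1] = {a@B1, e@B0}
Applying B0's transfer function to that IN value gives OUT[B0] (row B0 above).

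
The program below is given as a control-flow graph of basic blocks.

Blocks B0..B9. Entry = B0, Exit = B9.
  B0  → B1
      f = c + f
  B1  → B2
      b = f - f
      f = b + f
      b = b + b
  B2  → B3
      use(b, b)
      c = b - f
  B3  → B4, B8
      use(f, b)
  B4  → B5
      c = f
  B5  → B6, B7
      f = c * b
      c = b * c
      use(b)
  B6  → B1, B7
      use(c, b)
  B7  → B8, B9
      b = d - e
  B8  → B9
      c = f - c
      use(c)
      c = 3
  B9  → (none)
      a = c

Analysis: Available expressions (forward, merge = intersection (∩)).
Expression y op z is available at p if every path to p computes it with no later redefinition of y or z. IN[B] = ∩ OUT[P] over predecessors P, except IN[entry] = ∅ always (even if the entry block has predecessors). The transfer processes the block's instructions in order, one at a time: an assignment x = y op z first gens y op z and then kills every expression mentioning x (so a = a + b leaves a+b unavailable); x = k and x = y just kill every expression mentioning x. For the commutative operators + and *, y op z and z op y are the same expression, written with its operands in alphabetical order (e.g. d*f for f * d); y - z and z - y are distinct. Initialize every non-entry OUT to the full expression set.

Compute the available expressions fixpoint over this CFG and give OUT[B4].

Answer: {b-f}

Working:
Fixpoint table:
  B0:  IN={}  OUT={}
  B1:  IN={}  OUT={}
  B2:  IN={}  OUT={b-f}
  B3:  IN={b-f}  OUT={b-f}
  B4:  IN={b-f}  OUT={b-f}
  B5:  IN={b-f}  OUT={}
  B6:  IN={}  OUT={}
  B7:  IN={}  OUT={d-e}
  B8:  IN={}  OUT={}
  B9:  IN={}  OUT={}

Merge at B4: IN[B4] = OUT[B3] = {b-f}
Applying B4's transfer function to that IN value gives OUT[B4] (row B4 above).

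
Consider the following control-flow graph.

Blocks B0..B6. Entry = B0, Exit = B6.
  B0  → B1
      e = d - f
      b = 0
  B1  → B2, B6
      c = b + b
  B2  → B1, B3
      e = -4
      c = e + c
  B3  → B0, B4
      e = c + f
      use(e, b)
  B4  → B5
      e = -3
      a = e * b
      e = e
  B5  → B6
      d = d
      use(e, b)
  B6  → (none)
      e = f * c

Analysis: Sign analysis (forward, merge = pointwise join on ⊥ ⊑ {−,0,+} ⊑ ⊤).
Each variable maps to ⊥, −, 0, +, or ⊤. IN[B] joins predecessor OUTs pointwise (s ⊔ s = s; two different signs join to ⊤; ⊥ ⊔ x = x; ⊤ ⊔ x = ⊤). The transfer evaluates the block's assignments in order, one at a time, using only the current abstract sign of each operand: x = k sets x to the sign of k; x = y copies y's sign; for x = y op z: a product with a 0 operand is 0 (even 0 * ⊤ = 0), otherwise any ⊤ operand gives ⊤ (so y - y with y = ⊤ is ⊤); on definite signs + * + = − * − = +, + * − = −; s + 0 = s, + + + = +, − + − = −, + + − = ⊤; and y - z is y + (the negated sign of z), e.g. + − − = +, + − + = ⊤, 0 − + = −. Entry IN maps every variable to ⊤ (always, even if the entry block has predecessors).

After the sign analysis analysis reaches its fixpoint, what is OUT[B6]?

Answer: {a: ⊤, b: 0, c: ⊤, d: ⊤, e: ⊤, f: ⊤}

Working:
Fixpoint table:
  B0: | IN=(all ⊤) | OUT={b:0; rest ⊤}
  B1: | IN={b:0; rest ⊤} | OUT={b:0, c:0; rest ⊤}
  B2: | IN={b:0, c:0; rest ⊤} | OUT={b:0, c:-, e:-; rest ⊤}
  B3: | IN={b:0, c:-, e:-; rest ⊤} | OUT={b:0, c:-; rest ⊤}
  B4: | IN={b:0, c:-; rest ⊤} | OUT={a:0, b:0, c:-, e:-; rest ⊤}
  B5: | IN={a:0, b:0, c:-, e:-; rest ⊤} | OUT={a:0, b:0, c:-, e:-; rest ⊤}
  B6: | IN={b:0; rest ⊤} | OUT={b:0; rest ⊤}

Merge at B6: IN[B6] = OUT[B1] ⊔ OUT[B5] = {a: ⊤, b: 0, c: ⊤, d: ⊤, e: ⊤, f: ⊤}
Applying B6's transfer function to that IN value gives OUT[B6] (row B6 above).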